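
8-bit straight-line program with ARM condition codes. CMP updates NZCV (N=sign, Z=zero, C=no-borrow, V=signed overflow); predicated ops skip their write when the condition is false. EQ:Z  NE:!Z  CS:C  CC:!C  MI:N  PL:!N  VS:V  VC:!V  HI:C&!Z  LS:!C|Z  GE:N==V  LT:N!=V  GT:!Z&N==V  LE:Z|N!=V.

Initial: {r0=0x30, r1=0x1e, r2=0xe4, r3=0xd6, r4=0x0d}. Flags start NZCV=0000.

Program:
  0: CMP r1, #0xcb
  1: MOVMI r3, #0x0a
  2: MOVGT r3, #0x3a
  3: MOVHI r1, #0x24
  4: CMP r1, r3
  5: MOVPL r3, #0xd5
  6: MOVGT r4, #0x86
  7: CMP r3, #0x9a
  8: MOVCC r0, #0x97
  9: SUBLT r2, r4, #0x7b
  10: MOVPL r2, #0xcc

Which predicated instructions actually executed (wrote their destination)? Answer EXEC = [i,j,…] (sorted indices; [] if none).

EXEC = [2,8]

[0] flags=0000 → (cmp)
[1] flags=0000 MI?F → skip
[2] flags=0000 GT?T → r3=0x3a
[3] flags=0000 HI?F → skip
[4] flags=1000 → (cmp)
[5] flags=1000 PL?F → skip
[6] flags=1000 GT?F → skip
[7] flags=1001 → (cmp)
[8] flags=1001 CC?T → r0=0x97
[9] flags=1001 LT?F → skip
[10] flags=1001 PL?F → skip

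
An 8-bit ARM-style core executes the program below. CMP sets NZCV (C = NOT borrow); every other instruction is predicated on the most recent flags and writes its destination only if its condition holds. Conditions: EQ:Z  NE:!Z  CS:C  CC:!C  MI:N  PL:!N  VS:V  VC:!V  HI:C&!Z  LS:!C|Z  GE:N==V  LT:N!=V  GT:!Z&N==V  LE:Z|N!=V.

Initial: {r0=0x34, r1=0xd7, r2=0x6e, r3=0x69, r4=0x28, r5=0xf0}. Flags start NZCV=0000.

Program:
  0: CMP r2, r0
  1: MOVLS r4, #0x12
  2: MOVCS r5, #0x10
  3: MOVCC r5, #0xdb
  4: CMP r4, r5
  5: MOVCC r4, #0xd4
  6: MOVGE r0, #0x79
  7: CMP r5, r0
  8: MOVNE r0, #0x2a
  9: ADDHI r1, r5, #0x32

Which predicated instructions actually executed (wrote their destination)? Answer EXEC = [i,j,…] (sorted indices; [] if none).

[0] flags=0010 → (cmp)
[1] flags=0010 LS?F → skip
[2] flags=0010 CS?T → r5=0x10
[3] flags=0010 CC?F → skip
[4] flags=0010 → (cmp)
[5] flags=0010 CC?F → skip
[6] flags=0010 GE?T → r0=0x79
[7] flags=1000 → (cmp)
[8] flags=1000 NE?T → r0=0x2a
[9] flags=1000 HI?F → skip

EXEC = [2,6,8]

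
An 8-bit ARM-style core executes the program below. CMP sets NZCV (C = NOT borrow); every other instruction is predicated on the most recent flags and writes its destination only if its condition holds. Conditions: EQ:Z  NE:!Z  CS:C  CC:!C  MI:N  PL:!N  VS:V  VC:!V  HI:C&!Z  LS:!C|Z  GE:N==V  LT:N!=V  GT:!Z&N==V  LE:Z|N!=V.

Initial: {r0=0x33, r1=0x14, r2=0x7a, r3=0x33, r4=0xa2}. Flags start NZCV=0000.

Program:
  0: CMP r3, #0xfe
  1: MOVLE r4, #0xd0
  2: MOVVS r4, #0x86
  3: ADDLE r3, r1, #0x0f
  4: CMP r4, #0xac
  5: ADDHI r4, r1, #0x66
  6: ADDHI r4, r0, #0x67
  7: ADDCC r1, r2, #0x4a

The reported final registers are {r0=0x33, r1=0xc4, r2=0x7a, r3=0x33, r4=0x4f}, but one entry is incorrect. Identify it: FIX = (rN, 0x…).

[0] flags=0000 → (cmp)
[1] flags=0000 LE?F → skip
[2] flags=0000 VS?F → skip
[3] flags=0000 LE?F → skip
[4] flags=1000 → (cmp)
[5] flags=1000 HI?F → skip
[6] flags=1000 HI?F → skip
[7] flags=1000 CC?T → r1=0xc4

FIX = (r4, 0xa2)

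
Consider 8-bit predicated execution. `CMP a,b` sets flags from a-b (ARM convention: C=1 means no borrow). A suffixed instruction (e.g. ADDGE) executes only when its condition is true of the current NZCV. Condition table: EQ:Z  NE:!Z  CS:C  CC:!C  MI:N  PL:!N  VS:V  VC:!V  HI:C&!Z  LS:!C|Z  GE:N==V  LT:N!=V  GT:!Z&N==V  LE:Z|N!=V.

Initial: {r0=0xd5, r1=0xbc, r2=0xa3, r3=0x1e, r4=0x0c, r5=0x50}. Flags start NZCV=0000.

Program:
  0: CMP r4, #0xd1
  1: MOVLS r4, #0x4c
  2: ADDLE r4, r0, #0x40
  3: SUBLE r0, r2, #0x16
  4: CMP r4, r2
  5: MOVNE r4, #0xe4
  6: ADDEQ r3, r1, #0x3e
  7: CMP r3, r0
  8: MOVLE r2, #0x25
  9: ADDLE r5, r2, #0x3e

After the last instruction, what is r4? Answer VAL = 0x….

0: ✓ CMP  NZCV=0000
1: ✓ MOVLS  r4←0x4c
2: · ADDLE
3: · SUBLE
4: ✓ CMP  NZCV=1001
5: ✓ MOVNE  r4←0xe4
6: · ADDEQ
7: ✓ CMP  NZCV=0000
8: · MOVLE
9: · ADDLE

VAL = 0xe4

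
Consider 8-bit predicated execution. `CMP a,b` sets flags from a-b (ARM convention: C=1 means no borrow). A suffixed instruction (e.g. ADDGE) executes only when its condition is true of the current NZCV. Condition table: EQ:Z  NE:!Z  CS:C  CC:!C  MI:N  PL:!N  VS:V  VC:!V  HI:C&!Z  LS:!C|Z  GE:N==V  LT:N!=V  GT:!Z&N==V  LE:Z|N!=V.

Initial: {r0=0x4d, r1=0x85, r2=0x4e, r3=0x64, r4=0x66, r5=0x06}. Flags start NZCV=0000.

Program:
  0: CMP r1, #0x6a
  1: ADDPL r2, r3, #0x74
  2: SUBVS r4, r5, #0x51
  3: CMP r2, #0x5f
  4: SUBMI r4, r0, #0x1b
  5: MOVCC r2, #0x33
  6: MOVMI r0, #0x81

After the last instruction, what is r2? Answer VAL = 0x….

VAL = 0xd8

[0] flags=0011 → (cmp)
[1] flags=0011 PL?T → r2=0xd8
[2] flags=0011 VS?T → r4=0xb5
[3] flags=0011 → (cmp)
[4] flags=0011 MI?F → skip
[5] flags=0011 CC?F → skip
[6] flags=0011 MI?F → skip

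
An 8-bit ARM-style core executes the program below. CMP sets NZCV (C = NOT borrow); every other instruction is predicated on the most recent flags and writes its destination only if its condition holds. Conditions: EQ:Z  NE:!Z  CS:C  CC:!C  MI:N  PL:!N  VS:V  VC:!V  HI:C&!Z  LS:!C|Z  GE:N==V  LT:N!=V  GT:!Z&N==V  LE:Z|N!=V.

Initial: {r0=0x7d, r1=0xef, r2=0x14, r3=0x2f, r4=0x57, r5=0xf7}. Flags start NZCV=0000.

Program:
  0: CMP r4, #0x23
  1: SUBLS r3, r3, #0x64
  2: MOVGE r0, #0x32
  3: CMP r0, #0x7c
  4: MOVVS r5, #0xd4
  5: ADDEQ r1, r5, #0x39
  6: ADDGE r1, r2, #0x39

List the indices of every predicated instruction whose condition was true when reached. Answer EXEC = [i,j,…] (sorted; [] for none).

EXEC = [2]

[0] flags=0010 → (cmp)
[1] flags=0010 LS?F → skip
[2] flags=0010 GE?T → r0=0x32
[3] flags=1000 → (cmp)
[4] flags=1000 VS?F → skip
[5] flags=1000 EQ?F → skip
[6] flags=1000 GE?F → skip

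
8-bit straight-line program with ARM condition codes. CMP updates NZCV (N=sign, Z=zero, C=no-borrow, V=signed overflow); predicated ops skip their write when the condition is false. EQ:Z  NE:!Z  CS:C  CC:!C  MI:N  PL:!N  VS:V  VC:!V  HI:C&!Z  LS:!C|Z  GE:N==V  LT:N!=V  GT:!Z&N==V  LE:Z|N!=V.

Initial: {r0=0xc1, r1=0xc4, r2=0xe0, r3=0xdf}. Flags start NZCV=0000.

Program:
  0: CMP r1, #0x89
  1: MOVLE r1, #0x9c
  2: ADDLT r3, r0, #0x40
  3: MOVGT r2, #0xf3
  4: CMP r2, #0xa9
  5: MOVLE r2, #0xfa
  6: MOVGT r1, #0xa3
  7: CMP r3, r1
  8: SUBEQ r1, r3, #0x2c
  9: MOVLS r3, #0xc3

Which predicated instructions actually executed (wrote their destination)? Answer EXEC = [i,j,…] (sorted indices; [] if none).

[0] flags=0010 → (cmp)
[1] flags=0010 LE?F → skip
[2] flags=0010 LT?F → skip
[3] flags=0010 GT?T → r2=0xf3
[4] flags=0010 → (cmp)
[5] flags=0010 LE?F → skip
[6] flags=0010 GT?T → r1=0xa3
[7] flags=0010 → (cmp)
[8] flags=0010 EQ?F → skip
[9] flags=0010 LS?F → skip

EXEC = [3,6]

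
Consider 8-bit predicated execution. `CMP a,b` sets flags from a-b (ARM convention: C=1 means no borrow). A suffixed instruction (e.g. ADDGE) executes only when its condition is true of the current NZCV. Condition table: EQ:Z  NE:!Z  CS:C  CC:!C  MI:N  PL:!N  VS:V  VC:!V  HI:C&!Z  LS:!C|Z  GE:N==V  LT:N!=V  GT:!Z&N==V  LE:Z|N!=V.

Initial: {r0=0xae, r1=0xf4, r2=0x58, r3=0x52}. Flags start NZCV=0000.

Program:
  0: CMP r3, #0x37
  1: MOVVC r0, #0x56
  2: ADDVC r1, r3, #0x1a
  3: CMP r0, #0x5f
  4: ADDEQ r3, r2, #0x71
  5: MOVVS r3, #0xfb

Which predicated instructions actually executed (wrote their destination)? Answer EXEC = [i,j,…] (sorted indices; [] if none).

[0] flags=0010 → (cmp)
[1] flags=0010 VC?T → r0=0x56
[2] flags=0010 VC?T → r1=0x6c
[3] flags=1000 → (cmp)
[4] flags=1000 EQ?F → skip
[5] flags=1000 VS?F → skip

EXEC = [1,2]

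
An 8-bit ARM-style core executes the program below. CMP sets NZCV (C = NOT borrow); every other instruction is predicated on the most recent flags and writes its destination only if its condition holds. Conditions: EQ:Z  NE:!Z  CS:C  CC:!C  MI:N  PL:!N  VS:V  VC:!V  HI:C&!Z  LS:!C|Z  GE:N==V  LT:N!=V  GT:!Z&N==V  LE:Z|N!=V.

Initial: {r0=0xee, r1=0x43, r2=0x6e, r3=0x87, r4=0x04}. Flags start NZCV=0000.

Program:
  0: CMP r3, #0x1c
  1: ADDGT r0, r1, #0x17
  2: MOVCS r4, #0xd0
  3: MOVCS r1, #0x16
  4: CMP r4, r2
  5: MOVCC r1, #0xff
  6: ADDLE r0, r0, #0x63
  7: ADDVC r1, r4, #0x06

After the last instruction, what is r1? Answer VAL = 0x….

0: ✓ CMP  NZCV=0011
1: · ADDGT
2: ✓ MOVCS  r4←0xd0
3: ✓ MOVCS  r1←0x16
4: ✓ CMP  NZCV=0011
5: · MOVCC
6: ✓ ADDLE  r0←0x51
7: · ADDVC

VAL = 0x16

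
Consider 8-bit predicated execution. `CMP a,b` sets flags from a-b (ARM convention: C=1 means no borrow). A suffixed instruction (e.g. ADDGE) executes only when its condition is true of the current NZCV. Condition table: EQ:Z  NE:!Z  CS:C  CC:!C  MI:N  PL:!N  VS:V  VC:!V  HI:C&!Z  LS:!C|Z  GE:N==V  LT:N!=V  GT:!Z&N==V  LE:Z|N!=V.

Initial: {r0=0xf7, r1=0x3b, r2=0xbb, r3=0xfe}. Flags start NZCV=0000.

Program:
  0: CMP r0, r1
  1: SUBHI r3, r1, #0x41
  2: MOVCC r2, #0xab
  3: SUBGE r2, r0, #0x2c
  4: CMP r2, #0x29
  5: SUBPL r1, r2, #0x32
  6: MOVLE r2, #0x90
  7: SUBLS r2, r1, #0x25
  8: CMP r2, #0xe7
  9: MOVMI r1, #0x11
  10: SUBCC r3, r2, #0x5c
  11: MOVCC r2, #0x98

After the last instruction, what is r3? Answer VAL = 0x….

VAL = 0x34

0: ✓ CMP  NZCV=1010
1: ✓ SUBHI  r3←0xfa
2: · MOVCC
3: · SUBGE
4: ✓ CMP  NZCV=1010
5: · SUBPL
6: ✓ MOVLE  r2←0x90
7: · SUBLS
8: ✓ CMP  NZCV=1000
9: ✓ MOVMI  r1←0x11
10: ✓ SUBCC  r3←0x34
11: ✓ MOVCC  r2←0x98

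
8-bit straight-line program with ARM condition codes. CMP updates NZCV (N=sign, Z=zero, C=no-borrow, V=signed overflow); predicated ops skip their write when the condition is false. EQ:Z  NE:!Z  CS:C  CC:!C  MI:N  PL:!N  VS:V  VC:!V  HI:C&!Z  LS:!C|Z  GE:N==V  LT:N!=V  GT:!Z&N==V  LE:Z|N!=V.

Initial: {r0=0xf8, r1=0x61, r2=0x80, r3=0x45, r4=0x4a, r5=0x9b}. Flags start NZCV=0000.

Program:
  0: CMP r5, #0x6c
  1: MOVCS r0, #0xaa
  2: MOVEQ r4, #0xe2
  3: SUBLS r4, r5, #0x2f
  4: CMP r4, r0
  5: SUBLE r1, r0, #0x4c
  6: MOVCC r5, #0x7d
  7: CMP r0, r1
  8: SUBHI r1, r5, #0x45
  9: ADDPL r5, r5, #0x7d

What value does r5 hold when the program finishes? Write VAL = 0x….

VAL = 0xfa

0: ✓ CMP  NZCV=0011
1: ✓ MOVCS  r0←0xaa
2: · MOVEQ
3: · SUBLS
4: ✓ CMP  NZCV=1001
5: · SUBLE
6: ✓ MOVCC  r5←0x7d
7: ✓ CMP  NZCV=0011
8: ✓ SUBHI  r1←0x38
9: ✓ ADDPL  r5←0xfa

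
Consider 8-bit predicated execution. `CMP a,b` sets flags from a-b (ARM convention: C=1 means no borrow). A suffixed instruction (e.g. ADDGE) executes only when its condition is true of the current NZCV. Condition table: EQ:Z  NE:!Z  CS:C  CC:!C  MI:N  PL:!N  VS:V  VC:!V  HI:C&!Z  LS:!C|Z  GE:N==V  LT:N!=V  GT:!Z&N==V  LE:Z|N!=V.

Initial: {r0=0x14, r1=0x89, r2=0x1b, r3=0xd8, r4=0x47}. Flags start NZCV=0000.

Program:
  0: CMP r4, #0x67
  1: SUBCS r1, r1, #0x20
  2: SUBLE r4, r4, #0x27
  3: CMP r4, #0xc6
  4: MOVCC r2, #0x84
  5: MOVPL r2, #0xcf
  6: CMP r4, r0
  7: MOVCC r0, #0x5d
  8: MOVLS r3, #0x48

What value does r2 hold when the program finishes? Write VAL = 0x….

VAL = 0xcf

[0] flags=1000 → (cmp)
[1] flags=1000 CS?F → skip
[2] flags=1000 LE?T → r4=0x20
[3] flags=0000 → (cmp)
[4] flags=0000 CC?T → r2=0x84
[5] flags=0000 PL?T → r2=0xcf
[6] flags=0010 → (cmp)
[7] flags=0010 CC?F → skip
[8] flags=0010 LS?F → skip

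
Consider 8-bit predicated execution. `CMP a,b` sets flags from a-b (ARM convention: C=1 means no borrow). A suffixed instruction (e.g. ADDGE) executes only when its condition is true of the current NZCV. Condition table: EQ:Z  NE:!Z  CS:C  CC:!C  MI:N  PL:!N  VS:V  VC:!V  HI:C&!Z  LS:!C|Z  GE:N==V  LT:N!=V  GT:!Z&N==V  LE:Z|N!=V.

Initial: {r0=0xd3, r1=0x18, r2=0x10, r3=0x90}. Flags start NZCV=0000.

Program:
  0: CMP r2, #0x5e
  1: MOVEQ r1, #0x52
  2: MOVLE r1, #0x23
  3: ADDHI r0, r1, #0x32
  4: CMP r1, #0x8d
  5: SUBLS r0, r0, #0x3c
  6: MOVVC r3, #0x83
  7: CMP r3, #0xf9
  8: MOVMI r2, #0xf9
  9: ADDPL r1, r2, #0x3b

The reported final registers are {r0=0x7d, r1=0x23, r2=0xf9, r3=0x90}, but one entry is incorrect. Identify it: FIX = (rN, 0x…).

[0] flags=1000 → (cmp)
[1] flags=1000 EQ?F → skip
[2] flags=1000 LE?T → r1=0x23
[3] flags=1000 HI?F → skip
[4] flags=1001 → (cmp)
[5] flags=1001 LS?T → r0=0x97
[6] flags=1001 VC?F → skip
[7] flags=1000 → (cmp)
[8] flags=1000 MI?T → r2=0xf9
[9] flags=1000 PL?F → skip

FIX = (r0, 0x97)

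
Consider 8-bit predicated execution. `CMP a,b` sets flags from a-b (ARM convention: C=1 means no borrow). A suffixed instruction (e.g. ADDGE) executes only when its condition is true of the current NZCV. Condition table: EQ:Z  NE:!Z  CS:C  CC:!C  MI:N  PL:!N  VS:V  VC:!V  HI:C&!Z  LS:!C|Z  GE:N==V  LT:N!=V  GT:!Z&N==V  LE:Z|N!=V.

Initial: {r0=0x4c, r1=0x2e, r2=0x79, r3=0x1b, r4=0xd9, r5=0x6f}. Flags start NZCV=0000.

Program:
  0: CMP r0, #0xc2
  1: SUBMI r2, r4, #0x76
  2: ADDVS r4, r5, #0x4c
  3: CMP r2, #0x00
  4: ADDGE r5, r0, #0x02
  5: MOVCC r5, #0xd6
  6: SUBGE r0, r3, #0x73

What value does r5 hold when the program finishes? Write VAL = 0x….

VAL = 0x4e

0: ✓ CMP  NZCV=1001
1: ✓ SUBMI  r2←0x63
2: ✓ ADDVS  r4←0xbb
3: ✓ CMP  NZCV=0010
4: ✓ ADDGE  r5←0x4e
5: · MOVCC
6: ✓ SUBGE  r0←0xa8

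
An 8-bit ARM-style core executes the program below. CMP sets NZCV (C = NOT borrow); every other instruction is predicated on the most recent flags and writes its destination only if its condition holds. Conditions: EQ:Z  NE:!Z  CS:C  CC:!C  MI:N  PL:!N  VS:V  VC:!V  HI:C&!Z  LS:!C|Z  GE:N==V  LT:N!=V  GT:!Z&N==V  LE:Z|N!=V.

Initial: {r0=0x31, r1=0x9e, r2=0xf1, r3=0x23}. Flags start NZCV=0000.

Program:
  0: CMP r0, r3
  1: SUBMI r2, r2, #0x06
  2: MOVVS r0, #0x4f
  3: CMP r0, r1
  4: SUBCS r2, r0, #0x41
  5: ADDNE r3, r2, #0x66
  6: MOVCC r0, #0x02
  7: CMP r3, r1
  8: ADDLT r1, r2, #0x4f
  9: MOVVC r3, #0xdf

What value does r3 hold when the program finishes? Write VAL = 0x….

VAL = 0x57

0: ✓ CMP  NZCV=0010
1: · SUBMI
2: · MOVVS
3: ✓ CMP  NZCV=1001
4: · SUBCS
5: ✓ ADDNE  r3←0x57
6: ✓ MOVCC  r0←0x02
7: ✓ CMP  NZCV=1001
8: · ADDLT
9: · MOVVC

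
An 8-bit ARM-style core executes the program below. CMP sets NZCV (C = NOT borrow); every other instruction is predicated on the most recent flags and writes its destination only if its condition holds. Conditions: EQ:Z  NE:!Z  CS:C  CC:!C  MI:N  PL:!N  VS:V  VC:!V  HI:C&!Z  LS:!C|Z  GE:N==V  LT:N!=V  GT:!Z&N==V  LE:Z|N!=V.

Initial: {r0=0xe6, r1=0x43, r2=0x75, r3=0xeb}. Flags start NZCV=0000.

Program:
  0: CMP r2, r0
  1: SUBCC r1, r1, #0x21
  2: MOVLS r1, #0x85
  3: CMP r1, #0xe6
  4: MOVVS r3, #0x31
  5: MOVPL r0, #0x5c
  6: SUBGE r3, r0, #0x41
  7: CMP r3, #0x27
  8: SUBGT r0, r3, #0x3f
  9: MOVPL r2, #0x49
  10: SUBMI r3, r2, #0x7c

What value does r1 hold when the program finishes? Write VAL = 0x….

VAL = 0x85

[0] flags=1001 → (cmp)
[1] flags=1001 CC?T → r1=0x22
[2] flags=1001 LS?T → r1=0x85
[3] flags=1000 → (cmp)
[4] flags=1000 VS?F → skip
[5] flags=1000 PL?F → skip
[6] flags=1000 GE?F → skip
[7] flags=1010 → (cmp)
[8] flags=1010 GT?F → skip
[9] flags=1010 PL?F → skip
[10] flags=1010 MI?T → r3=0xf9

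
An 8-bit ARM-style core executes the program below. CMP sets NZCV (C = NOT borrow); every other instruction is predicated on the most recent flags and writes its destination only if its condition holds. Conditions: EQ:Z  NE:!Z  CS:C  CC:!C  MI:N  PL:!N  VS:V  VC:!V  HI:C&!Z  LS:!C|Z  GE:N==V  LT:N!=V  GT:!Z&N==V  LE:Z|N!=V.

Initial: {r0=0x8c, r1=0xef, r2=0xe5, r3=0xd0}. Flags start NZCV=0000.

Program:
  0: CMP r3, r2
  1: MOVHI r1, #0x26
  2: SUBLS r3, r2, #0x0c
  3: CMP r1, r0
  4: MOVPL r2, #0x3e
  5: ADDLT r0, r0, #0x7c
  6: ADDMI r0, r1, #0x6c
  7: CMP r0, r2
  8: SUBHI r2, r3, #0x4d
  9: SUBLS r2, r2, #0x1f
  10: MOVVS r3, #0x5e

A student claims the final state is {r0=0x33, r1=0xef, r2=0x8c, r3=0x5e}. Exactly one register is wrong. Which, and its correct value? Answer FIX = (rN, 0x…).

FIX = (r0, 0x8c)

0: ✓ CMP  NZCV=1000
1: · MOVHI
2: ✓ SUBLS  r3←0xd9
3: ✓ CMP  NZCV=0010
4: ✓ MOVPL  r2←0x3e
5: · ADDLT
6: · ADDMI
7: ✓ CMP  NZCV=0011
8: ✓ SUBHI  r2←0x8c
9: · SUBLS
10: ✓ MOVVS  r3←0x5e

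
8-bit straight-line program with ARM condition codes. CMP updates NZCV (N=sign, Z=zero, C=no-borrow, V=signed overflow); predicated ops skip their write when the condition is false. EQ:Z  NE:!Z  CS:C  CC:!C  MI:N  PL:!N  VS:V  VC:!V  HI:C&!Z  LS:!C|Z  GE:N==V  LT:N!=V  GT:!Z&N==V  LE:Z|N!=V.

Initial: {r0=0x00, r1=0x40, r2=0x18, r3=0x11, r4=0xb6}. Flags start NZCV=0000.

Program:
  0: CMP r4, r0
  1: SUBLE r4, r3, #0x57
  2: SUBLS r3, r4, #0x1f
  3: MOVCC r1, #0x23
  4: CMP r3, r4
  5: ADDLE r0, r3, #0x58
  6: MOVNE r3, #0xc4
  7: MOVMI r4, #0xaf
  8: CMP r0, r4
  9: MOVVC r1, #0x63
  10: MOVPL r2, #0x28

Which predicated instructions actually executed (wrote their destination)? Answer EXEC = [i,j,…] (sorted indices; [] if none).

0: ✓ CMP  NZCV=1010
1: ✓ SUBLE  r4←0xba
2: · SUBLS
3: · MOVCC
4: ✓ CMP  NZCV=0000
5: · ADDLE
6: ✓ MOVNE  r3←0xc4
7: · MOVMI
8: ✓ CMP  NZCV=0000
9: ✓ MOVVC  r1←0x63
10: ✓ MOVPL  r2←0x28

EXEC = [1,6,9,10]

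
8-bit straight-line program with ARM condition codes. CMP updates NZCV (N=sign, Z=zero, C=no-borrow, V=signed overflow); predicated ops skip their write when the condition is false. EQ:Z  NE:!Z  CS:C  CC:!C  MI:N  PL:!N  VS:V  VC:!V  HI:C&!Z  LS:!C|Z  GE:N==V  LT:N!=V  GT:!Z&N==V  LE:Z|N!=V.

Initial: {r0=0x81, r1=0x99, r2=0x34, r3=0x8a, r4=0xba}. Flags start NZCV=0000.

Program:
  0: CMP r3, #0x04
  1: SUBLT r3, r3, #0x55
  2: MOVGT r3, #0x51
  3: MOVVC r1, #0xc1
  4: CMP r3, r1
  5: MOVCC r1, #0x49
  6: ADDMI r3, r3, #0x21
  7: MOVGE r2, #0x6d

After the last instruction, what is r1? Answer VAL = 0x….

VAL = 0x49

[0] flags=1010 → (cmp)
[1] flags=1010 LT?T → r3=0x35
[2] flags=1010 GT?F → skip
[3] flags=1010 VC?T → r1=0xc1
[4] flags=0000 → (cmp)
[5] flags=0000 CC?T → r1=0x49
[6] flags=0000 MI?F → skip
[7] flags=0000 GE?T → r2=0x6d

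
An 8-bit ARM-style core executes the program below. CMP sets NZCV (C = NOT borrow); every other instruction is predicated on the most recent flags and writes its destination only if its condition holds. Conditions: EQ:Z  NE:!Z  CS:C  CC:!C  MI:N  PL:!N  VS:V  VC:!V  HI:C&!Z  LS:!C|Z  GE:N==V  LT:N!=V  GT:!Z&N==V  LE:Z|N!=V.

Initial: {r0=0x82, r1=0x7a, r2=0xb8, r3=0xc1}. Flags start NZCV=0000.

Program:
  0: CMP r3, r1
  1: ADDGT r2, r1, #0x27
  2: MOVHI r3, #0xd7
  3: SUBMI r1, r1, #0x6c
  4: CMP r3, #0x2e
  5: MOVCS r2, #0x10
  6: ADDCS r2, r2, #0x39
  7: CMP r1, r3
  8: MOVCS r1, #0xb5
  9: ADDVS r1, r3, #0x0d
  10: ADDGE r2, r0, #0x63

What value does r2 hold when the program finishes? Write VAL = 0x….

0: ✓ CMP  NZCV=0011
1: · ADDGT
2: ✓ MOVHI  r3←0xd7
3: · SUBMI
4: ✓ CMP  NZCV=1010
5: ✓ MOVCS  r2←0x10
6: ✓ ADDCS  r2←0x49
7: ✓ CMP  NZCV=1001
8: · MOVCS
9: ✓ ADDVS  r1←0xe4
10: ✓ ADDGE  r2←0xe5

VAL = 0xe5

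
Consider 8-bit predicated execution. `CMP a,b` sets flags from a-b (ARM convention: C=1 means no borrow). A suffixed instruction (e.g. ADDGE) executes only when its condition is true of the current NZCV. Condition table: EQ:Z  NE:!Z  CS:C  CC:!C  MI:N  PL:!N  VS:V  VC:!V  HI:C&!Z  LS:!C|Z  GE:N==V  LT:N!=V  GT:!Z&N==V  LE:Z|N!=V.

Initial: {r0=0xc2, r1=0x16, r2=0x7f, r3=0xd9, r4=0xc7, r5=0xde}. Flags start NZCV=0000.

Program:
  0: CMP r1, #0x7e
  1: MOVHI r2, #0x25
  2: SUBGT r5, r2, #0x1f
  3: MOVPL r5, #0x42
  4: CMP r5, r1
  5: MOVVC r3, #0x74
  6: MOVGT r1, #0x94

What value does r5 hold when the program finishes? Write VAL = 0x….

VAL = 0xde

0: ✓ CMP  NZCV=1000
1: · MOVHI
2: · SUBGT
3: · MOVPL
4: ✓ CMP  NZCV=1010
5: ✓ MOVVC  r3←0x74
6: · MOVGT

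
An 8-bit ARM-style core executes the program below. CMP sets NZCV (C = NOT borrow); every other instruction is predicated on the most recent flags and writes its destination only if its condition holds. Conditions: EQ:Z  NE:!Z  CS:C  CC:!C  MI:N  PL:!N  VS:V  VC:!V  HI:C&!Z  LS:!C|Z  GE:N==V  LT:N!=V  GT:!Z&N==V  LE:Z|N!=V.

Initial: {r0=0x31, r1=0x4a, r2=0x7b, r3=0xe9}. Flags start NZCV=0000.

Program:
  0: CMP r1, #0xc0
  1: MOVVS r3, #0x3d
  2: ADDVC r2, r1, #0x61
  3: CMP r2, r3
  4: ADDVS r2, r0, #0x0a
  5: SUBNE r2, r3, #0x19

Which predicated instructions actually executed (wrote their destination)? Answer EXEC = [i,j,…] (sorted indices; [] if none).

[0] flags=1001 → (cmp)
[1] flags=1001 VS?T → r3=0x3d
[2] flags=1001 VC?F → skip
[3] flags=0010 → (cmp)
[4] flags=0010 VS?F → skip
[5] flags=0010 NE?T → r2=0x24

EXEC = [1,5]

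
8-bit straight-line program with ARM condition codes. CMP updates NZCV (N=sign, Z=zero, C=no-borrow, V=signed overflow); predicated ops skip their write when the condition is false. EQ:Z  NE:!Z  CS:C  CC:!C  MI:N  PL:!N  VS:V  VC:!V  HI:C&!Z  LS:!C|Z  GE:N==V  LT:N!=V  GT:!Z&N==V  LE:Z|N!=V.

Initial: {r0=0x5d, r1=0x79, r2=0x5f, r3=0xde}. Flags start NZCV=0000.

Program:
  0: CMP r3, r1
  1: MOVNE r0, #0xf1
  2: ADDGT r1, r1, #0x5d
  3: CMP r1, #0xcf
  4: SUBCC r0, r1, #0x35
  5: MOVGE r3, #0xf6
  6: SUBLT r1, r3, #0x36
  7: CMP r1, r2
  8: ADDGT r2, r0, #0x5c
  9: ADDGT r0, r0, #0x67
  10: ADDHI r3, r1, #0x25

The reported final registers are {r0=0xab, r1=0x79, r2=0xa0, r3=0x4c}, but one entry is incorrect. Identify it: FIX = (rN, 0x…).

0: ✓ CMP  NZCV=0011
1: ✓ MOVNE  r0←0xf1
2: · ADDGT
3: ✓ CMP  NZCV=1001
4: ✓ SUBCC  r0←0x44
5: ✓ MOVGE  r3←0xf6
6: · SUBLT
7: ✓ CMP  NZCV=0010
8: ✓ ADDGT  r2←0xa0
9: ✓ ADDGT  r0←0xab
10: ✓ ADDHI  r3←0x9e

FIX = (r3, 0x9e)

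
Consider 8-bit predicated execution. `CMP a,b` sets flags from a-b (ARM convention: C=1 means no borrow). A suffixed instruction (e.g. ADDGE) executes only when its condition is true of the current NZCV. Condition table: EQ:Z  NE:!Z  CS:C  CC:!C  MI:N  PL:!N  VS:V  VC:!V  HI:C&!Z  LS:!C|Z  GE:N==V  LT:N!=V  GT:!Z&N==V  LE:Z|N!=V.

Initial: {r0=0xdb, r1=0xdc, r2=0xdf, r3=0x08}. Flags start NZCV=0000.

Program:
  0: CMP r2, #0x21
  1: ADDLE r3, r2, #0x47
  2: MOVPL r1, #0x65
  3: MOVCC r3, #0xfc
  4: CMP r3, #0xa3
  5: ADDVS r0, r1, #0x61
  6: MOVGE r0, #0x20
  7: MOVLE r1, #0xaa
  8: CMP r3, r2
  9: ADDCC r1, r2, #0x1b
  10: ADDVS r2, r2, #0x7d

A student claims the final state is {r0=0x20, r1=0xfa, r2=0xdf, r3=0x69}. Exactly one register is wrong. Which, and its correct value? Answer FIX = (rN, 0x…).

FIX = (r3, 0x26)

0: ✓ CMP  NZCV=1010
1: ✓ ADDLE  r3←0x26
2: · MOVPL
3: · MOVCC
4: ✓ CMP  NZCV=1001
5: ✓ ADDVS  r0←0x3d
6: ✓ MOVGE  r0←0x20
7: · MOVLE
8: ✓ CMP  NZCV=0000
9: ✓ ADDCC  r1←0xfa
10: · ADDVS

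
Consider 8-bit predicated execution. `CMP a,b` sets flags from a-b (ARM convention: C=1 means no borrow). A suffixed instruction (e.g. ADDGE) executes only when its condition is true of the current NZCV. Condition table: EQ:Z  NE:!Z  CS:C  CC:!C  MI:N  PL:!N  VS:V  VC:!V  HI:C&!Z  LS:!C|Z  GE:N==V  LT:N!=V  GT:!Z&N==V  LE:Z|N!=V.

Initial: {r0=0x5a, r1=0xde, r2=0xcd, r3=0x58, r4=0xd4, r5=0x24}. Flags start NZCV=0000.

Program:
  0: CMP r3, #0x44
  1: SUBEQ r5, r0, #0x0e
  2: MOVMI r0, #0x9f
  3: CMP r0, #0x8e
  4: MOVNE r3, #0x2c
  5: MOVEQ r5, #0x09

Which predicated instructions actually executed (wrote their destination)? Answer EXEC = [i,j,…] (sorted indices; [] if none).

EXEC = [4]

[0] flags=0010 → (cmp)
[1] flags=0010 EQ?F → skip
[2] flags=0010 MI?F → skip
[3] flags=1001 → (cmp)
[4] flags=1001 NE?T → r3=0x2c
[5] flags=1001 EQ?F → skip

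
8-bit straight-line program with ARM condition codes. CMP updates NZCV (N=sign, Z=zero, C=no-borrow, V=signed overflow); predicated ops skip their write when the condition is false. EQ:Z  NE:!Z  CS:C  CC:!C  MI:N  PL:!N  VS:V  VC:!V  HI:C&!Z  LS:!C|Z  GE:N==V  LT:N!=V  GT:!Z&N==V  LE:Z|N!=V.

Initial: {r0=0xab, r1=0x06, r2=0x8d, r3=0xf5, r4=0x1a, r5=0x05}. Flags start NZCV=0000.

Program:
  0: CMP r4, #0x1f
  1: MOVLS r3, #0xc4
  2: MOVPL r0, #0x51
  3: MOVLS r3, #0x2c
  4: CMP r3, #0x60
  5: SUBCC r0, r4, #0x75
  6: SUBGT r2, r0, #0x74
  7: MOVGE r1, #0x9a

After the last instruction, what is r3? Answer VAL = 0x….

[0] flags=1000 → (cmp)
[1] flags=1000 LS?T → r3=0xc4
[2] flags=1000 PL?F → skip
[3] flags=1000 LS?T → r3=0x2c
[4] flags=1000 → (cmp)
[5] flags=1000 CC?T → r0=0xa5
[6] flags=1000 GT?F → skip
[7] flags=1000 GE?F → skip

VAL = 0x2c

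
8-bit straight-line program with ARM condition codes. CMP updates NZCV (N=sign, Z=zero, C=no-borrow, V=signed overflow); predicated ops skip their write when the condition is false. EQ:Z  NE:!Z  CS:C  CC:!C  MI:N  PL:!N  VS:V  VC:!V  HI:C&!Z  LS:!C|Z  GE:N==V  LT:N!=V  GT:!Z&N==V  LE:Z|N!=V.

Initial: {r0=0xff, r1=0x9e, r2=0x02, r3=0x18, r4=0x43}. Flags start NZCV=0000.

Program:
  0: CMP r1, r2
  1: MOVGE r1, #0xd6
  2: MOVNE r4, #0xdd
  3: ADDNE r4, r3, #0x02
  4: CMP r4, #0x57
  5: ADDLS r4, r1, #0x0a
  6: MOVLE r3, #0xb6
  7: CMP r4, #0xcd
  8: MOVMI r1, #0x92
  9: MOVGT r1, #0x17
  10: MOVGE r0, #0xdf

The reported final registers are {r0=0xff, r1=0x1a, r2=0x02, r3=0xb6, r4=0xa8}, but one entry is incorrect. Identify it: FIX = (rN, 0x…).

0: ✓ CMP  NZCV=1010
1: · MOVGE
2: ✓ MOVNE  r4←0xdd
3: ✓ ADDNE  r4←0x1a
4: ✓ CMP  NZCV=1000
5: ✓ ADDLS  r4←0xa8
6: ✓ MOVLE  r3←0xb6
7: ✓ CMP  NZCV=1000
8: ✓ MOVMI  r1←0x92
9: · MOVGT
10: · MOVGE

FIX = (r1, 0x92)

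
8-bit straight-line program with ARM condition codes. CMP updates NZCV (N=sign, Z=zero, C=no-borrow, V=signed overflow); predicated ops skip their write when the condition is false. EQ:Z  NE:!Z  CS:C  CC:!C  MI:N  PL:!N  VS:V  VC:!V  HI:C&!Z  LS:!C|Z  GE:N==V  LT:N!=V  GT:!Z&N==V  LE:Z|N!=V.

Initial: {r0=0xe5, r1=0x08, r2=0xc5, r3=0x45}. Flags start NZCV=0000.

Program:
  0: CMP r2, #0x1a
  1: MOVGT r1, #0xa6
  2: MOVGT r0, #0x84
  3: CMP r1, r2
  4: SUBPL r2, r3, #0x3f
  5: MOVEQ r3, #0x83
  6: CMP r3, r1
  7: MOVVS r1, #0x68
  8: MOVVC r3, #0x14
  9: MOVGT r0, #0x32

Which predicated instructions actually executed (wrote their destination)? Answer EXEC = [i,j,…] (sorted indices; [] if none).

EXEC = [4,8,9]

0: ✓ CMP  NZCV=1010
1: · MOVGT
2: · MOVGT
3: ✓ CMP  NZCV=0000
4: ✓ SUBPL  r2←0x06
5: · MOVEQ
6: ✓ CMP  NZCV=0010
7: · MOVVS
8: ✓ MOVVC  r3←0x14
9: ✓ MOVGT  r0←0x32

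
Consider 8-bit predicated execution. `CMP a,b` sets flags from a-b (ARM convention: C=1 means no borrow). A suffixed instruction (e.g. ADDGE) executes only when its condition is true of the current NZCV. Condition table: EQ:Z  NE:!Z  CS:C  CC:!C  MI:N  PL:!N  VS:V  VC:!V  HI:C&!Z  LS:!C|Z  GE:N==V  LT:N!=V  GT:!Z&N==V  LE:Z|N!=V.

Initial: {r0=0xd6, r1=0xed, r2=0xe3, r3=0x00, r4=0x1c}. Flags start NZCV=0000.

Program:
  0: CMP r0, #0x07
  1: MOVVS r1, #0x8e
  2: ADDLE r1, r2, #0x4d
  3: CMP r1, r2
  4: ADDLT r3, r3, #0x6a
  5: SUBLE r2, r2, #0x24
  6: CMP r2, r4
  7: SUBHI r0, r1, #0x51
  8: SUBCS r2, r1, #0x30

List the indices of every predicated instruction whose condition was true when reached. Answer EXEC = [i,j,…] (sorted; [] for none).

EXEC = [2,7,8]

[0] flags=1010 → (cmp)
[1] flags=1010 VS?F → skip
[2] flags=1010 LE?T → r1=0x30
[3] flags=0000 → (cmp)
[4] flags=0000 LT?F → skip
[5] flags=0000 LE?F → skip
[6] flags=1010 → (cmp)
[7] flags=1010 HI?T → r0=0xdf
[8] flags=1010 CS?T → r2=0x00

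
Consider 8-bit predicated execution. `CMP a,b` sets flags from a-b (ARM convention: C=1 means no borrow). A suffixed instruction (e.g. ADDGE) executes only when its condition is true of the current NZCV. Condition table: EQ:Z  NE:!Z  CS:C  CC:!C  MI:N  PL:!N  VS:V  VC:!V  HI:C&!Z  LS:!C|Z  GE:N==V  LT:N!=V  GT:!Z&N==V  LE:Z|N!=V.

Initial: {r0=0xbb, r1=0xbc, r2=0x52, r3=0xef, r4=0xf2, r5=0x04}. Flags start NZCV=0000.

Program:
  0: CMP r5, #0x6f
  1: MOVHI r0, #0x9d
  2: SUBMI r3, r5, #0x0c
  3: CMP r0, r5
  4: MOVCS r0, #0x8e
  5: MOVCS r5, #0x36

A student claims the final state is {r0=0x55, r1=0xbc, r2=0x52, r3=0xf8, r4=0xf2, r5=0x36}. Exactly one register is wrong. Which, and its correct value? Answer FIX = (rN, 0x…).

FIX = (r0, 0x8e)

[0] flags=1000 → (cmp)
[1] flags=1000 HI?F → skip
[2] flags=1000 MI?T → r3=0xf8
[3] flags=1010 → (cmp)
[4] flags=1010 CS?T → r0=0x8e
[5] flags=1010 CS?T → r5=0x36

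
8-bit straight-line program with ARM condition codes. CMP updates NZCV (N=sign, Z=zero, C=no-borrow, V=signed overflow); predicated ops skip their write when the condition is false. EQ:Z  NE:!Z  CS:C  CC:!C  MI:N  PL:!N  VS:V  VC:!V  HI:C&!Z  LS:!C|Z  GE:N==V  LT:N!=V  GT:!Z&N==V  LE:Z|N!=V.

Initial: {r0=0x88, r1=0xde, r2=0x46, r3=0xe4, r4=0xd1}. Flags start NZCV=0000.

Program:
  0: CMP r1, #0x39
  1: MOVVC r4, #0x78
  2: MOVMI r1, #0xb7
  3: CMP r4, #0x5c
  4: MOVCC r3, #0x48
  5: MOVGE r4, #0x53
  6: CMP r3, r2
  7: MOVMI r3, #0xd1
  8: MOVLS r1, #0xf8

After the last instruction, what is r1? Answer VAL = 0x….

[0] flags=1010 → (cmp)
[1] flags=1010 VC?T → r4=0x78
[2] flags=1010 MI?T → r1=0xb7
[3] flags=0010 → (cmp)
[4] flags=0010 CC?F → skip
[5] flags=0010 GE?T → r4=0x53
[6] flags=1010 → (cmp)
[7] flags=1010 MI?T → r3=0xd1
[8] flags=1010 LS?F → skip

VAL = 0xb7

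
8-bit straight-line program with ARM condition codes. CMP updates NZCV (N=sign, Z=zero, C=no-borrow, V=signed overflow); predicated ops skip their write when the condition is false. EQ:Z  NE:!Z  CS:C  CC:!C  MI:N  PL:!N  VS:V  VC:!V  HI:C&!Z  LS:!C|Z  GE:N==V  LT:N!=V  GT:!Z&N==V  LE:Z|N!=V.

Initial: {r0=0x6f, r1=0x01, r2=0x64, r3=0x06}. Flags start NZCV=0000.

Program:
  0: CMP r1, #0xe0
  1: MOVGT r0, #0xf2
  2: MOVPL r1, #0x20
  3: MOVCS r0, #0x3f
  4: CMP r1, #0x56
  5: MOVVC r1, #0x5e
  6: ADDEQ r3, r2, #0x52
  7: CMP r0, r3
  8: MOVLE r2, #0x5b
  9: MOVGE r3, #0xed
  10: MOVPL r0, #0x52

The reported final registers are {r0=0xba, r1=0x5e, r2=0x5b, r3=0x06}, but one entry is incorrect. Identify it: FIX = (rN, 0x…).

[0] flags=0000 → (cmp)
[1] flags=0000 GT?T → r0=0xf2
[2] flags=0000 PL?T → r1=0x20
[3] flags=0000 CS?F → skip
[4] flags=1000 → (cmp)
[5] flags=1000 VC?T → r1=0x5e
[6] flags=1000 EQ?F → skip
[7] flags=1010 → (cmp)
[8] flags=1010 LE?T → r2=0x5b
[9] flags=1010 GE?F → skip
[10] flags=1010 PL?F → skip

FIX = (r0, 0xf2)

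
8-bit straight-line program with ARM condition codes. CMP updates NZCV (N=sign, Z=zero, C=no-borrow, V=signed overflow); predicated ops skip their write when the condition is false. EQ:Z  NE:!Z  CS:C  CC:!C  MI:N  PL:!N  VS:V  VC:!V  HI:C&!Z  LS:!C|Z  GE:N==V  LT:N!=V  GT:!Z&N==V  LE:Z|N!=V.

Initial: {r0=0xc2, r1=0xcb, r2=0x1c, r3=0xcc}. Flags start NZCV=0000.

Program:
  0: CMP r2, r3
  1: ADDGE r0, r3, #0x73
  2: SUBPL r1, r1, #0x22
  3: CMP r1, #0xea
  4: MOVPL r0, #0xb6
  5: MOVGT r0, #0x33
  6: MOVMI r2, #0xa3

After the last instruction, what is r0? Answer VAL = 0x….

[0] flags=0000 → (cmp)
[1] flags=0000 GE?T → r0=0x3f
[2] flags=0000 PL?T → r1=0xa9
[3] flags=1000 → (cmp)
[4] flags=1000 PL?F → skip
[5] flags=1000 GT?F → skip
[6] flags=1000 MI?T → r2=0xa3

VAL = 0x3f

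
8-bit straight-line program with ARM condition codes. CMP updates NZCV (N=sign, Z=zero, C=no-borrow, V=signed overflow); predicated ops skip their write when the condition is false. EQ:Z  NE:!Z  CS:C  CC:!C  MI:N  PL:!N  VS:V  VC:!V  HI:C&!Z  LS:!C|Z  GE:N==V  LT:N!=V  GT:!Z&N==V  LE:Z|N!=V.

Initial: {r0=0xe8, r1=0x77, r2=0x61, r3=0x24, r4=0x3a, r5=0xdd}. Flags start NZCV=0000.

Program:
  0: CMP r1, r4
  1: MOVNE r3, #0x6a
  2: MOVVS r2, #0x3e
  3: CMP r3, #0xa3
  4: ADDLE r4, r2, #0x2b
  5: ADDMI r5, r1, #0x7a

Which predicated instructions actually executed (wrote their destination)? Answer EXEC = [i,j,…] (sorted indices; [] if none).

0: ✓ CMP  NZCV=0010
1: ✓ MOVNE  r3←0x6a
2: · MOVVS
3: ✓ CMP  NZCV=1001
4: · ADDLE
5: ✓ ADDMI  r5←0xf1

EXEC = [1,5]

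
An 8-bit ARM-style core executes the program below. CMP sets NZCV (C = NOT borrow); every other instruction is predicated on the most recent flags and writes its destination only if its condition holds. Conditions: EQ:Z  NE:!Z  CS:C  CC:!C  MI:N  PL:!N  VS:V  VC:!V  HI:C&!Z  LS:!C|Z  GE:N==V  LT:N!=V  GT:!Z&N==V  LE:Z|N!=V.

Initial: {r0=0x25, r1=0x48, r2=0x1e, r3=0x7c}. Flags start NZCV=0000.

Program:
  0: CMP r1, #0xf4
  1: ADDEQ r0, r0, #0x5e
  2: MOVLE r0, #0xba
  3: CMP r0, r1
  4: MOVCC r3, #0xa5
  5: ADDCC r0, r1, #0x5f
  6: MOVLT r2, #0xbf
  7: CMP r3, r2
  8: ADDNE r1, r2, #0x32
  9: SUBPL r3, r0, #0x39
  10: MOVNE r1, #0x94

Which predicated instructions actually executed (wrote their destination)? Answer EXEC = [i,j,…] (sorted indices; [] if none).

EXEC = [4,5,6,8,10]

0: ✓ CMP  NZCV=0000
1: · ADDEQ
2: · MOVLE
3: ✓ CMP  NZCV=1000
4: ✓ MOVCC  r3←0xa5
5: ✓ ADDCC  r0←0xa7
6: ✓ MOVLT  r2←0xbf
7: ✓ CMP  NZCV=1000
8: ✓ ADDNE  r1←0xf1
9: · SUBPL
10: ✓ MOVNE  r1←0x94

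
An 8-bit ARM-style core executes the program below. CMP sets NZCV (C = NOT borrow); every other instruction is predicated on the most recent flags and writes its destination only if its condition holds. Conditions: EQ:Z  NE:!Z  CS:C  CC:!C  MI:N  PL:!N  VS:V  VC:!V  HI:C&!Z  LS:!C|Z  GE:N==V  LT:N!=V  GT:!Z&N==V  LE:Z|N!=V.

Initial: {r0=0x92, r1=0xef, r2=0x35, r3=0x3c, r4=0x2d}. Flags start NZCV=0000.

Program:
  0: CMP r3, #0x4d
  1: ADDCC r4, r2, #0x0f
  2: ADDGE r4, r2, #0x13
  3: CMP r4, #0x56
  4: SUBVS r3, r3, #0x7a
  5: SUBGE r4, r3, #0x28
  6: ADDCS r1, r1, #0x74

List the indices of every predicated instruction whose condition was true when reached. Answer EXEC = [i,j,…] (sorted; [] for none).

[0] flags=1000 → (cmp)
[1] flags=1000 CC?T → r4=0x44
[2] flags=1000 GE?F → skip
[3] flags=1000 → (cmp)
[4] flags=1000 VS?F → skip
[5] flags=1000 GE?F → skip
[6] flags=1000 CS?F → skip

EXEC = [1]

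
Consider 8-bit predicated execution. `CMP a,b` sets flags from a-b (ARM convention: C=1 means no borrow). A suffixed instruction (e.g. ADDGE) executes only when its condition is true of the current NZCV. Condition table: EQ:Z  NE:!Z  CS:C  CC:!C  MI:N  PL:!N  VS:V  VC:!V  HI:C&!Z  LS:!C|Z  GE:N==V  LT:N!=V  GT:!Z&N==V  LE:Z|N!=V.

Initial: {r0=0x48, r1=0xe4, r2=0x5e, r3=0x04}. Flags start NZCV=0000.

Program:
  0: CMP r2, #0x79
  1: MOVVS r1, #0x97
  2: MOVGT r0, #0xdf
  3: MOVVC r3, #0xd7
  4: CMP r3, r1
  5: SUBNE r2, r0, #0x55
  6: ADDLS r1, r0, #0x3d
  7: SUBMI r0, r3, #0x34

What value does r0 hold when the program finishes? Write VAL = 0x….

VAL = 0xa3

[0] flags=1000 → (cmp)
[1] flags=1000 VS?F → skip
[2] flags=1000 GT?F → skip
[3] flags=1000 VC?T → r3=0xd7
[4] flags=1000 → (cmp)
[5] flags=1000 NE?T → r2=0xf3
[6] flags=1000 LS?T → r1=0x85
[7] flags=1000 MI?T → r0=0xa3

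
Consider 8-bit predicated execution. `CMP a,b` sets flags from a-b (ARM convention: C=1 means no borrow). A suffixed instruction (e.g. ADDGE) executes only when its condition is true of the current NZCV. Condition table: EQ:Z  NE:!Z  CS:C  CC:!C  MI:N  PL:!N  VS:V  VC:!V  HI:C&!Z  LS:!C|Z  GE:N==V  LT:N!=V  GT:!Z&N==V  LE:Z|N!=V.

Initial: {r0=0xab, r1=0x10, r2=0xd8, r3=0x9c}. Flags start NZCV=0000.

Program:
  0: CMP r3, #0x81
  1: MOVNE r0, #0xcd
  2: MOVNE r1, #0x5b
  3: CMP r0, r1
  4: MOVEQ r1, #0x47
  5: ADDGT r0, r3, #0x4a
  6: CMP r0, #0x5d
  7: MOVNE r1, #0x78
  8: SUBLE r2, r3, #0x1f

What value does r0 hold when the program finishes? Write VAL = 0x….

VAL = 0xcd

0: ✓ CMP  NZCV=0010
1: ✓ MOVNE  r0←0xcd
2: ✓ MOVNE  r1←0x5b
3: ✓ CMP  NZCV=0011
4: · MOVEQ
5: · ADDGT
6: ✓ CMP  NZCV=0011
7: ✓ MOVNE  r1←0x78
8: ✓ SUBLE  r2←0x7d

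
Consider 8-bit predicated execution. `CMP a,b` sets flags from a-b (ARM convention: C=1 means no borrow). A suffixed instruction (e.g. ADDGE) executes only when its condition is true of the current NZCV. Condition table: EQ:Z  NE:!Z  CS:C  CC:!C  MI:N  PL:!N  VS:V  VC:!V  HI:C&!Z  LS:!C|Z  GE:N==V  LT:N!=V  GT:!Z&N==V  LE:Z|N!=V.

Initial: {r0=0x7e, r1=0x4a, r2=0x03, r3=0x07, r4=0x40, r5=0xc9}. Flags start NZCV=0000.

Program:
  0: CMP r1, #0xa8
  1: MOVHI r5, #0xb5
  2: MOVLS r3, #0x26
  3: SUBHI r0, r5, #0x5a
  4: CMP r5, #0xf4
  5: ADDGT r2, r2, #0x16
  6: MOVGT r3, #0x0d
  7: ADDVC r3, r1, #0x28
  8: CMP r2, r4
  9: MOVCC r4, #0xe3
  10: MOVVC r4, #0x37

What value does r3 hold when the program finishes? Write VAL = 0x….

VAL = 0x72

[0] flags=1001 → (cmp)
[1] flags=1001 HI?F → skip
[2] flags=1001 LS?T → r3=0x26
[3] flags=1001 HI?F → skip
[4] flags=1000 → (cmp)
[5] flags=1000 GT?F → skip
[6] flags=1000 GT?F → skip
[7] flags=1000 VC?T → r3=0x72
[8] flags=1000 → (cmp)
[9] flags=1000 CC?T → r4=0xe3
[10] flags=1000 VC?T → r4=0x37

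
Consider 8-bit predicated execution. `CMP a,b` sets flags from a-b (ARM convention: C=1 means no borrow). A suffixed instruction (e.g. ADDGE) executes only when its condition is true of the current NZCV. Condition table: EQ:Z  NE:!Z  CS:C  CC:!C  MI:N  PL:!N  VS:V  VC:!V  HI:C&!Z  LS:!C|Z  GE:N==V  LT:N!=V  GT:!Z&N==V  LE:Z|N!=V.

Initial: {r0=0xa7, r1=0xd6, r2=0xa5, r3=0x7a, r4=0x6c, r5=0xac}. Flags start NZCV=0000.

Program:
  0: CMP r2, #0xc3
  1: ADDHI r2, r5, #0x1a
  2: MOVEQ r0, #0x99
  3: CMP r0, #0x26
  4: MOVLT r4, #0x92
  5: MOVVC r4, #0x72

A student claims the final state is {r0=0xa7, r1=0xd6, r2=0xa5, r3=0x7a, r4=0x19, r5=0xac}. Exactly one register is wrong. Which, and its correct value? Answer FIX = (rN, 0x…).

FIX = (r4, 0x72)

[0] flags=1000 → (cmp)
[1] flags=1000 HI?F → skip
[2] flags=1000 EQ?F → skip
[3] flags=1010 → (cmp)
[4] flags=1010 LT?T → r4=0x92
[5] flags=1010 VC?T → r4=0x72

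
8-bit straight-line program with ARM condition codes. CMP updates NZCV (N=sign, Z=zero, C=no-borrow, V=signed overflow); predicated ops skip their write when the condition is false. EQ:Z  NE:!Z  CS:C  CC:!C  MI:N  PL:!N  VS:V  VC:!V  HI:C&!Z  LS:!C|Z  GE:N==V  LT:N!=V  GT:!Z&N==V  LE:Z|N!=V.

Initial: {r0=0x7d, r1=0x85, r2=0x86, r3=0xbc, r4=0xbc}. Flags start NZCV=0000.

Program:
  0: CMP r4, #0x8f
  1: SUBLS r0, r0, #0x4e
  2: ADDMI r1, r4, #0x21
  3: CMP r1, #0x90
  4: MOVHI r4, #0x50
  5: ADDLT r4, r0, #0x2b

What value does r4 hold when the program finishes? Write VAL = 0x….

VAL = 0xa8

[0] flags=0010 → (cmp)
[1] flags=0010 LS?F → skip
[2] flags=0010 MI?F → skip
[3] flags=1000 → (cmp)
[4] flags=1000 HI?F → skip
[5] flags=1000 LT?T → r4=0xa8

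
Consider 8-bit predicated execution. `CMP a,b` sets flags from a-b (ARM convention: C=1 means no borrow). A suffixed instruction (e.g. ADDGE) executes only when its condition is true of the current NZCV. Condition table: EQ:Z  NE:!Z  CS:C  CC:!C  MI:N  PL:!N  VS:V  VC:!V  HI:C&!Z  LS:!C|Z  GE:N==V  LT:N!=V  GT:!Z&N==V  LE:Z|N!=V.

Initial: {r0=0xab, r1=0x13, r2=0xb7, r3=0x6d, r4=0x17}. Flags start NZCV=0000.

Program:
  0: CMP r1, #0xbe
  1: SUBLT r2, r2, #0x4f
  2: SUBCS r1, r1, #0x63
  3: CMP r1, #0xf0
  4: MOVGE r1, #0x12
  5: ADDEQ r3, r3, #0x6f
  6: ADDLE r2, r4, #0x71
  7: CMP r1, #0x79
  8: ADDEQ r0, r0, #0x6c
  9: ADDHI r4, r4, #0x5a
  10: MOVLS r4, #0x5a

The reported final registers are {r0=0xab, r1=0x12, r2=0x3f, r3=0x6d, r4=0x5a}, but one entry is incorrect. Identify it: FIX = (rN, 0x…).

FIX = (r2, 0xb7)

0: ✓ CMP  NZCV=0000
1: · SUBLT
2: · SUBCS
3: ✓ CMP  NZCV=0000
4: ✓ MOVGE  r1←0x12
5: · ADDEQ
6: · ADDLE
7: ✓ CMP  NZCV=1000
8: · ADDEQ
9: · ADDHI
10: ✓ MOVLS  r4←0x5a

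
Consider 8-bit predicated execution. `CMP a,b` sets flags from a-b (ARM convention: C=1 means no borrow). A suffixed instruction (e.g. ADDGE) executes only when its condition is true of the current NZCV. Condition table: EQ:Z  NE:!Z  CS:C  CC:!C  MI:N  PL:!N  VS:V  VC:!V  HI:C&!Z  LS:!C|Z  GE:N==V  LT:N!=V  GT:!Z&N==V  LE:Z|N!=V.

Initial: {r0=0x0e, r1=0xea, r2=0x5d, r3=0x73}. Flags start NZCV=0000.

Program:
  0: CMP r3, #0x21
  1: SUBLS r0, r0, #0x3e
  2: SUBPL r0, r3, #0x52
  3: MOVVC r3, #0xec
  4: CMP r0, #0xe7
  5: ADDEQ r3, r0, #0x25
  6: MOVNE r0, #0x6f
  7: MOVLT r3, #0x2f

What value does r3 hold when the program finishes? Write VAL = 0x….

VAL = 0xec

[0] flags=0010 → (cmp)
[1] flags=0010 LS?F → skip
[2] flags=0010 PL?T → r0=0x21
[3] flags=0010 VC?T → r3=0xec
[4] flags=0000 → (cmp)
[5] flags=0000 EQ?F → skip
[6] flags=0000 NE?T → r0=0x6f
[7] flags=0000 LT?F → skip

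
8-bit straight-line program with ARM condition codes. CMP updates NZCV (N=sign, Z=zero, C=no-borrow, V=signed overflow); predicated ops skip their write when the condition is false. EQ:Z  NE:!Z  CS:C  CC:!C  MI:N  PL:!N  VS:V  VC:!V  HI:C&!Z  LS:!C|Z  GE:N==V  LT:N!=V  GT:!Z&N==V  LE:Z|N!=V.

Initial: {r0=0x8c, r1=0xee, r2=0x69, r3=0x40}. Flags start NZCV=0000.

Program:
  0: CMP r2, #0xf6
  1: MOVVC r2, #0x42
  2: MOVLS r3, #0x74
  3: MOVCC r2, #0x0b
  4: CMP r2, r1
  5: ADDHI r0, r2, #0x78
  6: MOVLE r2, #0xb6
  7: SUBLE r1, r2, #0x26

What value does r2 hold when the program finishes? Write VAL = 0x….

[0] flags=0000 → (cmp)
[1] flags=0000 VC?T → r2=0x42
[2] flags=0000 LS?T → r3=0x74
[3] flags=0000 CC?T → r2=0x0b
[4] flags=0000 → (cmp)
[5] flags=0000 HI?F → skip
[6] flags=0000 LE?F → skip
[7] flags=0000 LE?F → skip

VAL = 0x0b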